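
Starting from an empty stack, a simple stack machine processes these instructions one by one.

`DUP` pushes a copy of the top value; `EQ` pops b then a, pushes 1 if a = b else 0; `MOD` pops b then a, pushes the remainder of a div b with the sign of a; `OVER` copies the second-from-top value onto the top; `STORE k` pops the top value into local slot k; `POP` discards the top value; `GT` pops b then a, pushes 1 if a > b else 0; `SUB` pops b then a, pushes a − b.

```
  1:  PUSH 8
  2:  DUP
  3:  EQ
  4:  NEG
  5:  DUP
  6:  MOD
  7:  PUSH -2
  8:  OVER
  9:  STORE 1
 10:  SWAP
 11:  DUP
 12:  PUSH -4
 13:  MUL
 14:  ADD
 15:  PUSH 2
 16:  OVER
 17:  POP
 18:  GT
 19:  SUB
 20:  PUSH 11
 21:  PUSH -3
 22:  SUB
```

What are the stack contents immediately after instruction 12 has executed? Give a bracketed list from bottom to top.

[-2, 0, 0, -4]

PUSH 8  -> 8
DUP     -> 8 8
EQ      -> 1
NEG     -> -1
DUP     -> -1 -1
MOD     -> 0
PUSH -2 -> 0 -2
OVER    -> 0 -2 0
STORE 1 -> 0 -2
SWAP    -> -2 0
DUP     -> -2 0 0
PUSH -4 -> -2 0 0 -4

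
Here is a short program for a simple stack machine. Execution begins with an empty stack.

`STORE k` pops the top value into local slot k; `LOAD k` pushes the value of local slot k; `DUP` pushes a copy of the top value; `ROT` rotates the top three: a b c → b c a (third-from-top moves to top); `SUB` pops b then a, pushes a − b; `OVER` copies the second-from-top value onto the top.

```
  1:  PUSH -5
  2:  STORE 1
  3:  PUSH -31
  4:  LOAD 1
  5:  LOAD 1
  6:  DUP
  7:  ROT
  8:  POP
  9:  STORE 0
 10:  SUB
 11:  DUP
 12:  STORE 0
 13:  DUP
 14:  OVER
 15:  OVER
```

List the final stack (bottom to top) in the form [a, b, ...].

[-26, -26, -26, -26]

PUSH -5  → -5
STORE 1  → (empty)
PUSH -31 → -31
LOAD 1   → -31 -5
LOAD 1   → -31 -5 -5
DUP      → -31 -5 -5 -5
ROT      → -31 -5 -5 -5
POP      → -31 -5 -5
STORE 0  → -31 -5
SUB      → -26
DUP      → -26 -26
STORE 0  → -26
DUP      → -26 -26
OVER     → -26 -26 -26
OVER     → -26 -26 -26 -26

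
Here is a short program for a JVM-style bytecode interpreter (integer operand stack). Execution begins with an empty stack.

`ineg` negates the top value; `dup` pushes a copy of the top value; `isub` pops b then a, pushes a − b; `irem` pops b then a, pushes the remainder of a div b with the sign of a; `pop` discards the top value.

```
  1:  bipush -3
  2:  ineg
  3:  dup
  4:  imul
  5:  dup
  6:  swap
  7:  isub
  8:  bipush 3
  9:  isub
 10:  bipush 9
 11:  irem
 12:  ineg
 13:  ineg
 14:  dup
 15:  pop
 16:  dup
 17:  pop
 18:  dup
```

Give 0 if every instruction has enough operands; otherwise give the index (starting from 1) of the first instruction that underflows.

bipush -3 : -3
ineg      : 3
dup       : 3 3
imul      : 9
dup       : 9 9
swap      : 9 9
isub      : 0
bipush 3  : 0 3
isub      : -3
bipush 9  : -3 9
irem      : -3
ineg      : 3
ineg      : -3
dup       : -3 -3
pop       : -3
dup       : -3 -3
pop       : -3
dup       : -3 -3

0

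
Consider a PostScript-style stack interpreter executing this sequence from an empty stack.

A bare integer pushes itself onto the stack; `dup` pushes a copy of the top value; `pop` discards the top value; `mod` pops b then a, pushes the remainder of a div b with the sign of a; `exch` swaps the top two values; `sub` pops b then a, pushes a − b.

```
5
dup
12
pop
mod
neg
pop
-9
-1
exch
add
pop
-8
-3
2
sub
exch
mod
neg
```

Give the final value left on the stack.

5    : [5]
dup  : [5, 5]
12   : [5, 5, 12]
pop  : [5, 5]
mod  : [0]
neg  : [0]
pop  : []
-9   : [-9]
-1   : [-9, -1]
exch : [-1, -9]
add  : [-10]
pop  : []
-8   : [-8]
-3   : [-8, -3]
2    : [-8, -3, 2]
sub  : [-8, -5]
exch : [-5, -8]
mod  : [-5]
neg  : [5]

5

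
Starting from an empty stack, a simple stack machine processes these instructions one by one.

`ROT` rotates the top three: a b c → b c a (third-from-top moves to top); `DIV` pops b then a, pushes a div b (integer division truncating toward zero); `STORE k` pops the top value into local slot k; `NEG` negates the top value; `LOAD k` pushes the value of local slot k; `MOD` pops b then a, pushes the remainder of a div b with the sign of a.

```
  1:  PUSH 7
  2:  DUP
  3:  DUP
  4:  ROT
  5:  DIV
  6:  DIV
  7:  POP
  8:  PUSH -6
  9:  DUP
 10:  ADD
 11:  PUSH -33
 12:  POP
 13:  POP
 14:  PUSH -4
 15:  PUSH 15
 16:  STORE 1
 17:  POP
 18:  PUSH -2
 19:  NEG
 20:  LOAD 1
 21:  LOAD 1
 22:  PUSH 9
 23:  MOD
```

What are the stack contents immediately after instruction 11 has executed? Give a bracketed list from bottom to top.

[-12, -33]

PUSH 7   : 7
DUP      : 7 7
DUP      : 7 7 7
ROT      : 7 7 7
DIV      : 7 1
DIV      : 7
POP      : (empty)
PUSH -6  : -6
DUP      : -6 -6
ADD      : -12
PUSH -33 : -12 -33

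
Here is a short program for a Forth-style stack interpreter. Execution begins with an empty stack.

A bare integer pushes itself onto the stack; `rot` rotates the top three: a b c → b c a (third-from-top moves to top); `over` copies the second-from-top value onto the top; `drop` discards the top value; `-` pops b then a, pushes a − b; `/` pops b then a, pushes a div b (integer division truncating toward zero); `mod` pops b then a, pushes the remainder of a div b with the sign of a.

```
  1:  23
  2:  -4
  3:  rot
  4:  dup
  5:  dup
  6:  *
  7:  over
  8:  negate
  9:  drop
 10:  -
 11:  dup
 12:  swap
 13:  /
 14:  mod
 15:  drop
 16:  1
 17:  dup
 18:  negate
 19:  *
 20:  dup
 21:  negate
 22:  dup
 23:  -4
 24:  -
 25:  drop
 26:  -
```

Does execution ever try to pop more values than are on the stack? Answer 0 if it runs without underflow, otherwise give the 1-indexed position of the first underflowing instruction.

23 : [23]
-4 : [23, -4]
rot  — needs 3 operands, stack has 2 → underflow

3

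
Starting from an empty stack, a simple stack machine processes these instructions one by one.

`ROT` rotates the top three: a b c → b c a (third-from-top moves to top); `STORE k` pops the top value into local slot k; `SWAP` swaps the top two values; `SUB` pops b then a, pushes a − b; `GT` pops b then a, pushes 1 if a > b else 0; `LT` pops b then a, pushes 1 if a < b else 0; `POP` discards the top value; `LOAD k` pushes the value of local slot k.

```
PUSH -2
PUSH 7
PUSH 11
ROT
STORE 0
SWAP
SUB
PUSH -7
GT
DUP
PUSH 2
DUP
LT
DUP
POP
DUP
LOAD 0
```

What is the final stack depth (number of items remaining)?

PUSH -2 -> -2
PUSH 7  -> -2 7
PUSH 11 -> -2 7 11
ROT     -> 7 11 -2
STORE 0 -> 7 11
SWAP    -> 11 7
SUB     -> 4
PUSH -7 -> 4 -7
GT      -> 1
DUP     -> 1 1
PUSH 2  -> 1 1 2
DUP     -> 1 1 2 2
LT      -> 1 1 0
DUP     -> 1 1 0 0
POP     -> 1 1 0
DUP     -> 1 1 0 0
LOAD 0  -> 1 1 0 0 -2

5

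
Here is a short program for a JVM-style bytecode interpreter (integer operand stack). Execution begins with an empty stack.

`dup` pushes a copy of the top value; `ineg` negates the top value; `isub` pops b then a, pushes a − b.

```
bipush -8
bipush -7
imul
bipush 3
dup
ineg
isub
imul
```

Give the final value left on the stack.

336

bipush -8  -8
bipush -7  -8 -7
imul       56
bipush 3   56 3
dup        56 3 3
ineg       56 3 -3
isub       56 6
imul       336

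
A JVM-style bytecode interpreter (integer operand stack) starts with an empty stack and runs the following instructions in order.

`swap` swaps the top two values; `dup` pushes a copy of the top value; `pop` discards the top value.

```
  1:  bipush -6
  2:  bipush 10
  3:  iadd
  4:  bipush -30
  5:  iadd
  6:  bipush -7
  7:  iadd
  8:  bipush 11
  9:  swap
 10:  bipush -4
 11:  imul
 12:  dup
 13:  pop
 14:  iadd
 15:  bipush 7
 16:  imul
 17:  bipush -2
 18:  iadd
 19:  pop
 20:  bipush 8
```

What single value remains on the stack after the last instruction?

bipush -6  → -6
bipush 10  → -6 10
iadd       → 4
bipush -30 → 4 -30
iadd       → -26
bipush -7  → -26 -7
iadd       → -33
bipush 11  → -33 11
swap       → 11 -33
bipush -4  → 11 -33 -4
imul       → 11 132
dup        → 11 132 132
pop        → 11 132
iadd       → 143
bipush 7   → 143 7
imul       → 1001
bipush -2  → 1001 -2
iadd       → 999
pop        → (empty)
bipush 8   → 8

8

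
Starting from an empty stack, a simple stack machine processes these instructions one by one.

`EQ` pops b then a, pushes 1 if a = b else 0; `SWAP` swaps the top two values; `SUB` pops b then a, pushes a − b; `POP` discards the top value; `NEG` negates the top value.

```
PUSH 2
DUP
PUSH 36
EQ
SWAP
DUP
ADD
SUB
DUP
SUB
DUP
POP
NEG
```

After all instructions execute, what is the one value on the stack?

PUSH 2  → 2
DUP     → 2 2
PUSH 36 → 2 2 36
EQ      → 2 0
SWAP    → 0 2
DUP     → 0 2 2
ADD     → 0 4
SUB     → -4
DUP     → -4 -4
SUB     → 0
DUP     → 0 0
POP     → 0
NEG     → 0

0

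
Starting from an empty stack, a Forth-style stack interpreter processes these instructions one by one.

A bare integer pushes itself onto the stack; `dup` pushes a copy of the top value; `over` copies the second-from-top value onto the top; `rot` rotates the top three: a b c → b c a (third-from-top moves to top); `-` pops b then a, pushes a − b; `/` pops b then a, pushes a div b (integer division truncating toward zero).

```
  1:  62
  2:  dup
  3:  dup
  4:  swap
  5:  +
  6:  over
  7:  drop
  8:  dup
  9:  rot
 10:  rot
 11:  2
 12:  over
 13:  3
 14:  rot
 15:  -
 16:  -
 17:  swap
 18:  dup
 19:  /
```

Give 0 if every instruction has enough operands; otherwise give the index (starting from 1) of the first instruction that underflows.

0

62   → [62]
dup  → [62, 62]
dup  → [62, 62, 62]
swap → [62, 62, 62]
+    → [62, 124]
over → [62, 124, 62]
drop → [62, 124]
dup  → [62, 124, 124]
rot  → [124, 124, 62]
rot  → [124, 62, 124]
2    → [124, 62, 124, 2]
over → [124, 62, 124, 2, 124]
3    → [124, 62, 124, 2, 124, 3]
rot  → [124, 62, 124, 124, 3, 2]
-    → [124, 62, 124, 124, 1]
-    → [124, 62, 124, 123]
swap → [124, 62, 123, 124]
dup  → [124, 62, 123, 124, 124]
/    → [124, 62, 123, 1]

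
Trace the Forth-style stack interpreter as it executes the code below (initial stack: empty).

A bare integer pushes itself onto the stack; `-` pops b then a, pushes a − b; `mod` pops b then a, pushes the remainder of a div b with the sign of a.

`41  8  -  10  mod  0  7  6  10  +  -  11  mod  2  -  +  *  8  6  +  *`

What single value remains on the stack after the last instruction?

-462

41   [41]
8    [41, 8]
-    [33]
10   [33, 10]
mod  [3]
0    [3, 0]
7    [3, 0, 7]
6    [3, 0, 7, 6]
10   [3, 0, 7, 6, 10]
+    [3, 0, 7, 16]
-    [3, 0, -9]
11   [3, 0, -9, 11]
mod  [3, 0, -9]
2    [3, 0, -9, 2]
-    [3, 0, -11]
+    [3, -11]
*    [-33]
8    [-33, 8]
6    [-33, 8, 6]
+    [-33, 14]
*    [-462]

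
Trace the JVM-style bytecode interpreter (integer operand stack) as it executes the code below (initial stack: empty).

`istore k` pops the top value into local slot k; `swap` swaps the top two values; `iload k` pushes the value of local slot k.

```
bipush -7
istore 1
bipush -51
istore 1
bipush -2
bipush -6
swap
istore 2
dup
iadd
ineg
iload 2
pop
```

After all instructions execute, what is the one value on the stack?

12

bipush -7  -> [-7]
istore 1   -> []
bipush -51 -> [-51]
istore 1   -> []
bipush -2  -> [-2]
bipush -6  -> [-2, -6]
swap       -> [-6, -2]
istore 2   -> [-6]
dup        -> [-6, -6]
iadd       -> [-12]
ineg       -> [12]
iload 2    -> [12, -2]
pop        -> [12]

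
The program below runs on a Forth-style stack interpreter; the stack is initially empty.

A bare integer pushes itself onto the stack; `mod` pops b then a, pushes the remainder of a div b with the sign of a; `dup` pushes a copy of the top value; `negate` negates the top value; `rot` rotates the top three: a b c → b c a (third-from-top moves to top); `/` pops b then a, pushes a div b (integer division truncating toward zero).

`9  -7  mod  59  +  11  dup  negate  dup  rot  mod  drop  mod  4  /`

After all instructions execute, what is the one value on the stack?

1

9      : [9]
-7     : [9, -7]
mod    : [2]
59     : [2, 59]
+      : [61]
11     : [61, 11]
dup    : [61, 11, 11]
negate : [61, 11, -11]
dup    : [61, 11, -11, -11]
rot    : [61, -11, -11, 11]
mod    : [61, -11, 0]
drop   : [61, -11]
mod    : [6]
4      : [6, 4]
/      : [1]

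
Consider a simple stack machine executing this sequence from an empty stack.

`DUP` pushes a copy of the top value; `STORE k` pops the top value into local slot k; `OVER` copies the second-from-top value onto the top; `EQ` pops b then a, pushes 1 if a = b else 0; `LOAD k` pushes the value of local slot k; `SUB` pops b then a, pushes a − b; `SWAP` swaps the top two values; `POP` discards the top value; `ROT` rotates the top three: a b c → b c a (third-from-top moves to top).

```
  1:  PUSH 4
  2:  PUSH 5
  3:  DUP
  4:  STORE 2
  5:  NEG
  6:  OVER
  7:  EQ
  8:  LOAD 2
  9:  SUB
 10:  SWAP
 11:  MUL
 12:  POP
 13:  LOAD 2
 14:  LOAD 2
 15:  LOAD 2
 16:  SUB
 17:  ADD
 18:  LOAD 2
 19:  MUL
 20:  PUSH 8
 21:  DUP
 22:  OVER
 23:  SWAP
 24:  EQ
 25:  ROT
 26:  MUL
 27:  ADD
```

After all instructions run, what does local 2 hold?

5

PUSH 4  : 4
PUSH 5  : 4 5
DUP     : 4 5 5
STORE 2 : 4 5
NEG     : 4 -5
OVER    : 4 -5 4
EQ      : 4 0
LOAD 2  : 4 0 5
SUB     : 4 -5
SWAP    : -5 4
MUL     : -20
POP     : (empty)
LOAD 2  : 5
LOAD 2  : 5 5
LOAD 2  : 5 5 5
SUB     : 5 0
ADD     : 5
LOAD 2  : 5 5
MUL     : 25
PUSH 8  : 25 8
DUP     : 25 8 8
OVER    : 25 8 8 8
SWAP    : 25 8 8 8
EQ      : 25 8 1
ROT     : 8 1 25
MUL     : 8 25
ADD     : 33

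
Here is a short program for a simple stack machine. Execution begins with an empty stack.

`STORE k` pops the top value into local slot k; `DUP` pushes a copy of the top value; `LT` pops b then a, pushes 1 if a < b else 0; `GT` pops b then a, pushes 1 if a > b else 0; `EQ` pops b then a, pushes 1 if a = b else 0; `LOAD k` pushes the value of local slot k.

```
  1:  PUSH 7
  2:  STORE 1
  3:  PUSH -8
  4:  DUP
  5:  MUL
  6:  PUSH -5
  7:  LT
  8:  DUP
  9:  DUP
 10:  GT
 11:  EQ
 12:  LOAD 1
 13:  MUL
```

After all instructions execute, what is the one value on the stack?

7

PUSH 7  → 7
STORE 1 → (empty)
PUSH -8 → -8
DUP     → -8 -8
MUL     → 64
PUSH -5 → 64 -5
LT      → 0
DUP     → 0 0
DUP     → 0 0 0
GT      → 0 0
EQ      → 1
LOAD 1  → 1 7
MUL     → 7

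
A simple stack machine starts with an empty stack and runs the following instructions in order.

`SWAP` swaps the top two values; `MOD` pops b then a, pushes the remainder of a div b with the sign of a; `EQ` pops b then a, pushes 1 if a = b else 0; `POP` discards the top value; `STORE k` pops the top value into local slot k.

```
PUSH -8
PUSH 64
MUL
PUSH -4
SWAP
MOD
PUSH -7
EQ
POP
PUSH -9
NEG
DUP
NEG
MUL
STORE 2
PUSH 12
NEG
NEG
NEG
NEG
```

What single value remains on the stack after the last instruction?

12

PUSH -8 : [-8]
PUSH 64 : [-8, 64]
MUL     : [-512]
PUSH -4 : [-512, -4]
SWAP    : [-4, -512]
MOD     : [-4]
PUSH -7 : [-4, -7]
EQ      : [0]
POP     : []
PUSH -9 : [-9]
NEG     : [9]
DUP     : [9, 9]
NEG     : [9, -9]
MUL     : [-81]
STORE 2 : []
PUSH 12 : [12]
NEG     : [-12]
NEG     : [12]
NEG     : [-12]
NEG     : [12]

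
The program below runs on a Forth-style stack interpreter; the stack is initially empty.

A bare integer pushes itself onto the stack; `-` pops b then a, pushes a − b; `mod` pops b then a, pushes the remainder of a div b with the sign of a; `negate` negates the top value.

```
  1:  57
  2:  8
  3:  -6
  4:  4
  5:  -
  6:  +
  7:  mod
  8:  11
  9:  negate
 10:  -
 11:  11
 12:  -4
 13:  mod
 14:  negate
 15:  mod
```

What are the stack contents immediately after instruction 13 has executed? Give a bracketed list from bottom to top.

57     -> 57
8      -> 57 8
-6     -> 57 8 -6
4      -> 57 8 -6 4
-      -> 57 8 -10
+      -> 57 -2
mod    -> 1
11     -> 1 11
negate -> 1 -11
-      -> 12
11     -> 12 11
-4     -> 12 11 -4
mod    -> 12 3

[12, 3]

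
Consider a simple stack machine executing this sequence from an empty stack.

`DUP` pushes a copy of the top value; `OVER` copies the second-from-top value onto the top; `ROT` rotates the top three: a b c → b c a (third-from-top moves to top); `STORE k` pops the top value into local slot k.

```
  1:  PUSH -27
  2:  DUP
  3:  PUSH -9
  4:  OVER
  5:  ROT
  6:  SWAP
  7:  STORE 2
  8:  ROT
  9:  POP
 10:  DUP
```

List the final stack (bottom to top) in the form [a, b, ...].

PUSH -27  -27
DUP       -27 -27
PUSH -9   -27 -27 -9
OVER      -27 -27 -9 -27
ROT       -27 -9 -27 -27
SWAP      -27 -9 -27 -27
STORE 2   -27 -9 -27
ROT       -9 -27 -27
POP       -9 -27
DUP       -9 -27 -27

[-9, -27, -27]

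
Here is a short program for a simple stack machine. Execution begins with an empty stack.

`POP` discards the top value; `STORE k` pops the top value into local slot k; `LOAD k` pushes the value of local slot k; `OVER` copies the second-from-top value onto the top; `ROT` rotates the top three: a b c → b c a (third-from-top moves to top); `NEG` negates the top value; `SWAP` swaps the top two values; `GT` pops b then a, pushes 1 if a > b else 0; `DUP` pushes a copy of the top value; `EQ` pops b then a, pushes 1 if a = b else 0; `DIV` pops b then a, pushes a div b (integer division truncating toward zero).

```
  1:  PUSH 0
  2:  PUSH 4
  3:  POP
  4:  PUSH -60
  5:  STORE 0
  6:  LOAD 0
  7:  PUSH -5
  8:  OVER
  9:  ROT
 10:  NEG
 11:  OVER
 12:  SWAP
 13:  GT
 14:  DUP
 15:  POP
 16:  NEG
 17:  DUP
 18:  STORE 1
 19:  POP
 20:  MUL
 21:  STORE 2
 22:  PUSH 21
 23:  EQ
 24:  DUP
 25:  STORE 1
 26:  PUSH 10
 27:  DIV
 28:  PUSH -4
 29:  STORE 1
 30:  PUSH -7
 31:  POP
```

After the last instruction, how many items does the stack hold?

PUSH 0    [0]
PUSH 4    [0, 4]
POP       [0]
PUSH -60  [0, -60]
STORE 0   [0]
LOAD 0    [0, -60]
PUSH -5   [0, -60, -5]
OVER      [0, -60, -5, -60]
ROT       [0, -5, -60, -60]
NEG       [0, -5, -60, 60]
OVER      [0, -5, -60, 60, -60]
SWAP      [0, -5, -60, -60, 60]
GT        [0, -5, -60, 0]
DUP       [0, -5, -60, 0, 0]
POP       [0, -5, -60, 0]
NEG       [0, -5, -60, 0]
DUP       [0, -5, -60, 0, 0]
STORE 1   [0, -5, -60, 0]
POP       [0, -5, -60]
MUL       [0, 300]
STORE 2   [0]
PUSH 21   [0, 21]
EQ        [0]
DUP       [0, 0]
STORE 1   [0]
PUSH 10   [0, 10]
DIV       [0]
PUSH -4   [0, -4]
STORE 1   [0]
PUSH -7   [0, -7]
POP       [0]

1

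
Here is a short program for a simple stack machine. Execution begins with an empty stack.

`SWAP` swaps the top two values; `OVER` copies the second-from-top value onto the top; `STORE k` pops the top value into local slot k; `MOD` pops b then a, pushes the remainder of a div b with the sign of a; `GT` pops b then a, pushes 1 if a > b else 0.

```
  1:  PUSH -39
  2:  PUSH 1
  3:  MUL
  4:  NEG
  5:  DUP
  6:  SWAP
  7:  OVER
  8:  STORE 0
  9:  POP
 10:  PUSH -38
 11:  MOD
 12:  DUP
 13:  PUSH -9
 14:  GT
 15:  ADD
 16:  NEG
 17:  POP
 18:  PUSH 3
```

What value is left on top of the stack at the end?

PUSH -39 -> -39
PUSH 1   -> -39 1
MUL      -> -39
NEG      -> 39
DUP      -> 39 39
SWAP     -> 39 39
OVER     -> 39 39 39
STORE 0  -> 39 39
POP      -> 39
PUSH -38 -> 39 -38
MOD      -> 1
DUP      -> 1 1
PUSH -9  -> 1 1 -9
GT       -> 1 1
ADD      -> 2
NEG      -> -2
POP      -> (empty)
PUSH 3   -> 3

3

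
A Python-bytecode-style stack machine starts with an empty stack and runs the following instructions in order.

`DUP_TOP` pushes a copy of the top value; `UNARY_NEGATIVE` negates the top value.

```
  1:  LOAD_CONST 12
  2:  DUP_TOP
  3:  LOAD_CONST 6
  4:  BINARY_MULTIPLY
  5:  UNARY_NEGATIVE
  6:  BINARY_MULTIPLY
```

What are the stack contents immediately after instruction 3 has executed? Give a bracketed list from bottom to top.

[12, 12, 6]

LOAD_CONST 12 → 12
DUP_TOP       → 12 12
LOAD_CONST 6  → 12 12 6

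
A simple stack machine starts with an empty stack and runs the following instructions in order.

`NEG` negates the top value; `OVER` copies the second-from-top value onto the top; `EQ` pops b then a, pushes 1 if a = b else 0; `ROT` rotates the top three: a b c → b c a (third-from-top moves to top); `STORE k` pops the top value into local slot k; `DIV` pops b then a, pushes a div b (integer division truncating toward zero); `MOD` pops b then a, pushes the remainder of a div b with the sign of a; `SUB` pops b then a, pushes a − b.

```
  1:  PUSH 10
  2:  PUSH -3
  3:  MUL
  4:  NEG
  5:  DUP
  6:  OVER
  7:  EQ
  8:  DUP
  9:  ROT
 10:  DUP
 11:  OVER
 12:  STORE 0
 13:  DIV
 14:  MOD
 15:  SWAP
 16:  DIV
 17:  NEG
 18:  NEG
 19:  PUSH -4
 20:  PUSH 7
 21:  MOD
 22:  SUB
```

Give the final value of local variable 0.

30

PUSH 10 : 10
PUSH -3 : 10 -3
MUL     : -30
NEG     : 30
DUP     : 30 30
OVER    : 30 30 30
EQ      : 30 1
DUP     : 30 1 1
ROT     : 1 1 30
DUP     : 1 1 30 30
OVER    : 1 1 30 30 30
STORE 0 : 1 1 30 30
DIV     : 1 1 1
MOD     : 1 0
SWAP    : 0 1
DIV     : 0
NEG     : 0
NEG     : 0
PUSH -4 : 0 -4
PUSH 7  : 0 -4 7
MOD     : 0 -4
SUB     : 4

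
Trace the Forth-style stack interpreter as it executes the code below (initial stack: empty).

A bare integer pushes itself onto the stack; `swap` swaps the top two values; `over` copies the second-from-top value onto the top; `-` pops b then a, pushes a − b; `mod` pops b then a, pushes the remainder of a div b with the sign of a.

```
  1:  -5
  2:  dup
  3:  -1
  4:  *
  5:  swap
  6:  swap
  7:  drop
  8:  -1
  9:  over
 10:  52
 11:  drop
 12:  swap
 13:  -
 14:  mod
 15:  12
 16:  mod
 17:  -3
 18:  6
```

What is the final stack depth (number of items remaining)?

3

-5    [-5]
dup   [-5, -5]
-1    [-5, -5, -1]
*     [-5, 5]
swap  [5, -5]
swap  [-5, 5]
drop  [-5]
-1    [-5, -1]
over  [-5, -1, -5]
52    [-5, -1, -5, 52]
drop  [-5, -1, -5]
swap  [-5, -5, -1]
-     [-5, -4]
mod   [-1]
12    [-1, 12]
mod   [-1]
-3    [-1, -3]
6     [-1, -3, 6]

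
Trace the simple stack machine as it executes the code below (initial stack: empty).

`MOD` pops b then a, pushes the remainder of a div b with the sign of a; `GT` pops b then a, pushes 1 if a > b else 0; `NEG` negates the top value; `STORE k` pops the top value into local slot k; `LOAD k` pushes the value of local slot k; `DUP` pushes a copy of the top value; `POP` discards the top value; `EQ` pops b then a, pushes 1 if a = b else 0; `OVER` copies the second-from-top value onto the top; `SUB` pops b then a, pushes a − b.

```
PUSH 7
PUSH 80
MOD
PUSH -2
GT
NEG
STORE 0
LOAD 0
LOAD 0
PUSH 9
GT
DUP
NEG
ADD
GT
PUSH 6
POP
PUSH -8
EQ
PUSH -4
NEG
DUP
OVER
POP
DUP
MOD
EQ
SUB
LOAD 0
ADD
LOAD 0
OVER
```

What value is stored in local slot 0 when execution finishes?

-1

PUSH 7   [7]
PUSH 80  [7, 80]
MOD      [7]
PUSH -2  [7, -2]
GT       [1]
NEG      [-1]
STORE 0  []
LOAD 0   [-1]
LOAD 0   [-1, -1]
PUSH 9   [-1, -1, 9]
GT       [-1, 0]
DUP      [-1, 0, 0]
NEG      [-1, 0, 0]
ADD      [-1, 0]
GT       [0]
PUSH 6   [0, 6]
POP      [0]
PUSH -8  [0, -8]
EQ       [0]
PUSH -4  [0, -4]
NEG      [0, 4]
DUP      [0, 4, 4]
OVER     [0, 4, 4, 4]
POP      [0, 4, 4]
DUP      [0, 4, 4, 4]
MOD      [0, 4, 0]
EQ       [0, 0]
SUB      [0]
LOAD 0   [0, -1]
ADD      [-1]
LOAD 0   [-1, -1]
OVER     [-1, -1, -1]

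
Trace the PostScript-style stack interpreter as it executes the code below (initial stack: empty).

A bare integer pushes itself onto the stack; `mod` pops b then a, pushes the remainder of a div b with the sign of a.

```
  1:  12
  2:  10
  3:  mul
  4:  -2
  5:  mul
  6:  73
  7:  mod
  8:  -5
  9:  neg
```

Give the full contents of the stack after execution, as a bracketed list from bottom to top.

12  → 12
10  → 12 10
mul → 120
-2  → 120 -2
mul → -240
73  → -240 73
mod → -21
-5  → -21 -5
neg → -21 5

[-21, 5]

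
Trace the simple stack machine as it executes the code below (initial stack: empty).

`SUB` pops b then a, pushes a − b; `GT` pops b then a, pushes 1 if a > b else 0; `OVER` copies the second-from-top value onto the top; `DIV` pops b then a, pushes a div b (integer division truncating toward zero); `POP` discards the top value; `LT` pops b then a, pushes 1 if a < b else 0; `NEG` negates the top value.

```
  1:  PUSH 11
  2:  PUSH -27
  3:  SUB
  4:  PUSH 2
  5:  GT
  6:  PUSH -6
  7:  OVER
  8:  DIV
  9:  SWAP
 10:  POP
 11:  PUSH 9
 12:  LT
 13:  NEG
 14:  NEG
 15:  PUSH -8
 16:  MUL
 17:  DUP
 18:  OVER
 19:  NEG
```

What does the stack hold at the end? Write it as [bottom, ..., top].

PUSH 11  : [11]
PUSH -27 : [11, -27]
SUB      : [38]
PUSH 2   : [38, 2]
GT       : [1]
PUSH -6  : [1, -6]
OVER     : [1, -6, 1]
DIV      : [1, -6]
SWAP     : [-6, 1]
POP      : [-6]
PUSH 9   : [-6, 9]
LT       : [1]
NEG      : [-1]
NEG      : [1]
PUSH -8  : [1, -8]
MUL      : [-8]
DUP      : [-8, -8]
OVER     : [-8, -8, -8]
NEG      : [-8, -8, 8]

[-8, -8, 8]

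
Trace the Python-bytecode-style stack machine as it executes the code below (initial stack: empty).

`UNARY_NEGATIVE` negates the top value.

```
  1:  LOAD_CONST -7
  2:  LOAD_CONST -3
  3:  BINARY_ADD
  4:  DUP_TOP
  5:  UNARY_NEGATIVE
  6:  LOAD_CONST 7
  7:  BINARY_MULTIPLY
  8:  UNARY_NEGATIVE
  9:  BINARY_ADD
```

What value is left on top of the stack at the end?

LOAD_CONST -7   : [-7]
LOAD_CONST -3   : [-7, -3]
BINARY_ADD      : [-10]
DUP_TOP         : [-10, -10]
UNARY_NEGATIVE  : [-10, 10]
LOAD_CONST 7    : [-10, 10, 7]
BINARY_MULTIPLY : [-10, 70]
UNARY_NEGATIVE  : [-10, -70]
BINARY_ADD      : [-80]

-80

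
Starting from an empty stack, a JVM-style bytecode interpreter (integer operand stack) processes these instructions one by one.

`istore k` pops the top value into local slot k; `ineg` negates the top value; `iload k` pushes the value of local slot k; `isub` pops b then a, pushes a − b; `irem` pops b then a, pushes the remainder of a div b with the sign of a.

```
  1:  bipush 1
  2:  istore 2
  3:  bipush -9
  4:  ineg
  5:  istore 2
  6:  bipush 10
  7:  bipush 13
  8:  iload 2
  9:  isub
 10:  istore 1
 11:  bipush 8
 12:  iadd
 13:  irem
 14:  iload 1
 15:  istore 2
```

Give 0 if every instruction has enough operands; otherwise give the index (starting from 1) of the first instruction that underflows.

13

bipush 1  → [1]
istore 2  → []
bipush -9 → [-9]
ineg      → [9]
istore 2  → []
bipush 10 → [10]
bipush 13 → [10, 13]
iload 2   → [10, 13, 9]
isub      → [10, 4]
istore 1  → [10]
bipush 8  → [10, 8]
iadd      → [18]
irem  — needs 2 operands, stack has 1 → underflow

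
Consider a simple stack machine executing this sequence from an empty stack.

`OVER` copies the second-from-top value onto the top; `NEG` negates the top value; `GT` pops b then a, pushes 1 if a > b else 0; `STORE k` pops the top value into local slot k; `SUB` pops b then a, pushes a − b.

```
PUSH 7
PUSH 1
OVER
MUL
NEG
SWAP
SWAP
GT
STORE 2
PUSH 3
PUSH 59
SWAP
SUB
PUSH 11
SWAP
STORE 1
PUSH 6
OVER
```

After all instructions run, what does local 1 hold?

56

PUSH 7  -> [7]
PUSH 1  -> [7, 1]
OVER    -> [7, 1, 7]
MUL     -> [7, 7]
NEG     -> [7, -7]
SWAP    -> [-7, 7]
SWAP    -> [7, -7]
GT      -> [1]
STORE 2 -> []
PUSH 3  -> [3]
PUSH 59 -> [3, 59]
SWAP    -> [59, 3]
SUB     -> [56]
PUSH 11 -> [56, 11]
SWAP    -> [11, 56]
STORE 1 -> [11]
PUSH 6  -> [11, 6]
OVER    -> [11, 6, 11]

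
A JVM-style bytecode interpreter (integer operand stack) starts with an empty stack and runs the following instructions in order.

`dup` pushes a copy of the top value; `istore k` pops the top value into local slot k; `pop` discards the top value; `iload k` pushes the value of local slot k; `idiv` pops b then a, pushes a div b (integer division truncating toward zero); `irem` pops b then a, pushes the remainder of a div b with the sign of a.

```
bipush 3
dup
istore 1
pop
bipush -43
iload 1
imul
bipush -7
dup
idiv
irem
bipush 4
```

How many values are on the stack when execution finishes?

bipush 3    3
dup         3 3
istore 1    3
pop         (empty)
bipush -43  -43
iload 1     -43 3
imul        -129
bipush -7   -129 -7
dup         -129 -7 -7
idiv        -129 1
irem        0
bipush 4    0 4

2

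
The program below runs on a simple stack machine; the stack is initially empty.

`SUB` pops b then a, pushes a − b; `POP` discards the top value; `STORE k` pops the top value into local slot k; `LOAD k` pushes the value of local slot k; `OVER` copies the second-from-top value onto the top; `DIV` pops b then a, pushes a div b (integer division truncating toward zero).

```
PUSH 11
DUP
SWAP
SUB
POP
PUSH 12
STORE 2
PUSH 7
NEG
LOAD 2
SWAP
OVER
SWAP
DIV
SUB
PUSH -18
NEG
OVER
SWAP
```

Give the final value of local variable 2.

PUSH 11   [11]
DUP       [11, 11]
SWAP      [11, 11]
SUB       [0]
POP       []
PUSH 12   [12]
STORE 2   []
PUSH 7    [7]
NEG       [-7]
LOAD 2    [-7, 12]
SWAP      [12, -7]
OVER      [12, -7, 12]
SWAP      [12, 12, -7]
DIV       [12, -1]
SUB       [13]
PUSH -18  [13, -18]
NEG       [13, 18]
OVER      [13, 18, 13]
SWAP      [13, 13, 18]

12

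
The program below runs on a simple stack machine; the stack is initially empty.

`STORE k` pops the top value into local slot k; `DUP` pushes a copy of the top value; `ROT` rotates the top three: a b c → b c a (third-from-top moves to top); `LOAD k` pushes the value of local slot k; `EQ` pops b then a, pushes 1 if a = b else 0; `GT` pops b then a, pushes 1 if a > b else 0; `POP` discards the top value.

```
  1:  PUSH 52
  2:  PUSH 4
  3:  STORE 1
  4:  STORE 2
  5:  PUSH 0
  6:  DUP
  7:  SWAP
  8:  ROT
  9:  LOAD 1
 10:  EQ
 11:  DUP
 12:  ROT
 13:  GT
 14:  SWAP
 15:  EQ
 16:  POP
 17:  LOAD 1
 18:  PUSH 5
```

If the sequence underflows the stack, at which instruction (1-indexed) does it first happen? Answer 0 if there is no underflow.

8

PUSH 52  52
PUSH 4   52 4
STORE 1  52
STORE 2  (empty)
PUSH 0   0
DUP      0 0
SWAP     0 0
ROT  — needs 3 operands, stack has 2 → underflow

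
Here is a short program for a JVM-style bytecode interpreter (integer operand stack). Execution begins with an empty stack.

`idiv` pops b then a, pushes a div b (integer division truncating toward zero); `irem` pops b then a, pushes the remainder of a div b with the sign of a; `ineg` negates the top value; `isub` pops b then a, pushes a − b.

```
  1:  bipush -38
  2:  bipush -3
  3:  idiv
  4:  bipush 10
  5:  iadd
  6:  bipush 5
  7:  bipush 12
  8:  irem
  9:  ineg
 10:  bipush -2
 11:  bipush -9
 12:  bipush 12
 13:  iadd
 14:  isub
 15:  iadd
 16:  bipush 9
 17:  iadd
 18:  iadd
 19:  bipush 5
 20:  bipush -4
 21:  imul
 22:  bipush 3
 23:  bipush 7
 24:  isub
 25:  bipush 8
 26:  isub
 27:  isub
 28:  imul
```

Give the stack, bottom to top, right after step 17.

[22, -1]

bipush -38 : -38
bipush -3  : -38 -3
idiv       : 12
bipush 10  : 12 10
iadd       : 22
bipush 5   : 22 5
bipush 12  : 22 5 12
irem       : 22 5
ineg       : 22 -5
bipush -2  : 22 -5 -2
bipush -9  : 22 -5 -2 -9
bipush 12  : 22 -5 -2 -9 12
iadd       : 22 -5 -2 3
isub       : 22 -5 -5
iadd       : 22 -10
bipush 9   : 22 -10 9
iadd       : 22 -1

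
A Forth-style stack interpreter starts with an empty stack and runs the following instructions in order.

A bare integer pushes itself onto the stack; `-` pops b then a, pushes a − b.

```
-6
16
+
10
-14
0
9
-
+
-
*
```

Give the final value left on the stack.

-6   [-6]
16   [-6, 16]
+    [10]
10   [10, 10]
-14  [10, 10, -14]
0    [10, 10, -14, 0]
9    [10, 10, -14, 0, 9]
-    [10, 10, -14, -9]
+    [10, 10, -23]
-    [10, 33]
*    [330]

330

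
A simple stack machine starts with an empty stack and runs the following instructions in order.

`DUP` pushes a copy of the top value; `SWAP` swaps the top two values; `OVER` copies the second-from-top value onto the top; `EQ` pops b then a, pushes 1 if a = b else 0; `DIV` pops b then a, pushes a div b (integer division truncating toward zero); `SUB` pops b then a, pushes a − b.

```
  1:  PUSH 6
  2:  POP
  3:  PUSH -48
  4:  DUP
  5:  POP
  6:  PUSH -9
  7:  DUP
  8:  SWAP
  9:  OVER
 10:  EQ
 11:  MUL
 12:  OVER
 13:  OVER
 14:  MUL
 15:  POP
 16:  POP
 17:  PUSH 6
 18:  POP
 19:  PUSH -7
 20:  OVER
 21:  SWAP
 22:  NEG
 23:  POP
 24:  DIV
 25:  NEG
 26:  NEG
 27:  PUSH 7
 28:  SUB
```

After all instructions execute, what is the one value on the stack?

PUSH 6   : [6]
POP      : []
PUSH -48 : [-48]
DUP      : [-48, -48]
POP      : [-48]
PUSH -9  : [-48, -9]
DUP      : [-48, -9, -9]
SWAP     : [-48, -9, -9]
OVER     : [-48, -9, -9, -9]
EQ       : [-48, -9, 1]
MUL      : [-48, -9]
OVER     : [-48, -9, -48]
OVER     : [-48, -9, -48, -9]
MUL      : [-48, -9, 432]
POP      : [-48, -9]
POP      : [-48]
PUSH 6   : [-48, 6]
POP      : [-48]
PUSH -7  : [-48, -7]
OVER     : [-48, -7, -48]
SWAP     : [-48, -48, -7]
NEG      : [-48, -48, 7]
POP      : [-48, -48]
DIV      : [1]
NEG      : [-1]
NEG      : [1]
PUSH 7   : [1, 7]
SUB      : [-6]

-6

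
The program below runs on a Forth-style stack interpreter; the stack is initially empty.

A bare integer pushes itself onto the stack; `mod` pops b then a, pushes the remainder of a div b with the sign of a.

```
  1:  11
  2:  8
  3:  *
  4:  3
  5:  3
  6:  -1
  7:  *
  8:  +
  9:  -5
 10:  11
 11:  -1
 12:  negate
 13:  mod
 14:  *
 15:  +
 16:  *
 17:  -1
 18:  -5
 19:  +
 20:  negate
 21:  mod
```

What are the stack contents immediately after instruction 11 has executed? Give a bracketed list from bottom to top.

11  [11]
8   [11, 8]
*   [88]
3   [88, 3]
3   [88, 3, 3]
-1  [88, 3, 3, -1]
*   [88, 3, -3]
+   [88, 0]
-5  [88, 0, -5]
11  [88, 0, -5, 11]
-1  [88, 0, -5, 11, -1]

[88, 0, -5, 11, -1]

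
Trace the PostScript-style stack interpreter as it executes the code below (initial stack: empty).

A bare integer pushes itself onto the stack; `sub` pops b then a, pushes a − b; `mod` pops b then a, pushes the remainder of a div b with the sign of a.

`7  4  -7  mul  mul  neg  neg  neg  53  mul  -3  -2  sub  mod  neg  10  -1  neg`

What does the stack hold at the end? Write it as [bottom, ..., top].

[0, 10, 1]

7   → 7
4   → 7 4
-7  → 7 4 -7
mul → 7 -28
mul → -196
neg → 196
neg → -196
neg → 196
53  → 196 53
mul → 10388
-3  → 10388 -3
-2  → 10388 -3 -2
sub → 10388 -1
mod → 0
neg → 0
10  → 0 10
-1  → 0 10 -1
neg → 0 10 1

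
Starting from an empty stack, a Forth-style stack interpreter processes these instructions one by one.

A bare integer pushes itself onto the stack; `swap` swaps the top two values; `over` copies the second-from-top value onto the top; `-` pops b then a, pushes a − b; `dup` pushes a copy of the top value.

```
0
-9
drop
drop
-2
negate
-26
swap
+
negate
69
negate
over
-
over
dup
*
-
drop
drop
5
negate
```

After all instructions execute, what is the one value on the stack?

0       0
-9      0 -9
drop    0
drop    (empty)
-2      -2
negate  2
-26     2 -26
swap    -26 2
+       -24
negate  24
69      24 69
negate  24 -69
over    24 -69 24
-       24 -93
over    24 -93 24
dup     24 -93 24 24
*       24 -93 576
-       24 -669
drop    24
drop    (empty)
5       5
negate  -5

-5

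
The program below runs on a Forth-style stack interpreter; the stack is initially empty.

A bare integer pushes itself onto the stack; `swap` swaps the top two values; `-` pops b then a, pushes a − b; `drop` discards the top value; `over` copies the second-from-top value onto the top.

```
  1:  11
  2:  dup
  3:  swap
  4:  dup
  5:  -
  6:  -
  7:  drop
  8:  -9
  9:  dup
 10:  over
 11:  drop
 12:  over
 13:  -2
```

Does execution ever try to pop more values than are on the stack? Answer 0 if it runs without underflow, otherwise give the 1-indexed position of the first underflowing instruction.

11    11
dup   11 11
swap  11 11
dup   11 11 11
-     11 0
-     11
drop  (empty)
-9    -9
dup   -9 -9
over  -9 -9 -9
drop  -9 -9
over  -9 -9 -9
-2    -9 -9 -9 -2

0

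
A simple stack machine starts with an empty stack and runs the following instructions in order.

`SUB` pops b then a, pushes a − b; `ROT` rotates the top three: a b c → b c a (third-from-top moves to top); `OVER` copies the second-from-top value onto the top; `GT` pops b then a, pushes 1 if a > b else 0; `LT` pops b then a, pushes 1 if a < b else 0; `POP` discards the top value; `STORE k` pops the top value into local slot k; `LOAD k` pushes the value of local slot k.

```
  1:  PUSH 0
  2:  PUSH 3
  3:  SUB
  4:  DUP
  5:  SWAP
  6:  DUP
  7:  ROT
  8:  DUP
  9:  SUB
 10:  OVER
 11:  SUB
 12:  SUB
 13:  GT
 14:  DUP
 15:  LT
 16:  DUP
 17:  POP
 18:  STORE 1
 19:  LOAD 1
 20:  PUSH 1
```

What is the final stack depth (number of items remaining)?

2

PUSH 0   [0]
PUSH 3   [0, 3]
SUB      [-3]
DUP      [-3, -3]
SWAP     [-3, -3]
DUP      [-3, -3, -3]
ROT      [-3, -3, -3]
DUP      [-3, -3, -3, -3]
SUB      [-3, -3, 0]
OVER     [-3, -3, 0, -3]
SUB      [-3, -3, 3]
SUB      [-3, -6]
GT       [1]
DUP      [1, 1]
LT       [0]
DUP      [0, 0]
POP      [0]
STORE 1  []
LOAD 1   [0]
PUSH 1   [0, 1]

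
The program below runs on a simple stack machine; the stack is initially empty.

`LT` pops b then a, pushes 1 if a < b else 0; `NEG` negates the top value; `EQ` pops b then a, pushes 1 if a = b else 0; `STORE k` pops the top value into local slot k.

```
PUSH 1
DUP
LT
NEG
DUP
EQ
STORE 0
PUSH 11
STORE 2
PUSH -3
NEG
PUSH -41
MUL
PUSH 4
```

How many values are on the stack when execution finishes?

2

PUSH 1   -> 1
DUP      -> 1 1
LT       -> 0
NEG      -> 0
DUP      -> 0 0
EQ       -> 1
STORE 0  -> (empty)
PUSH 11  -> 11
STORE 2  -> (empty)
PUSH -3  -> -3
NEG      -> 3
PUSH -41 -> 3 -41
MUL      -> -123
PUSH 4   -> -123 4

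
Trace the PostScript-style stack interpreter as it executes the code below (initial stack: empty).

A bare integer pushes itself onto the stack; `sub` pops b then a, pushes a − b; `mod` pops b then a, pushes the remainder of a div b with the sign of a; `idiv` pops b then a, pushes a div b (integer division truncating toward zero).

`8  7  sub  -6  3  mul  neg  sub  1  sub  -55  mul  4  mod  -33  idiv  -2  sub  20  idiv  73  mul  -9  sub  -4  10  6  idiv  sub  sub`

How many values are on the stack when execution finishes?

1

8    : [8]
7    : [8, 7]
sub  : [1]
-6   : [1, -6]
3    : [1, -6, 3]
mul  : [1, -18]
neg  : [1, 18]
sub  : [-17]
1    : [-17, 1]
sub  : [-18]
-55  : [-18, -55]
mul  : [990]
4    : [990, 4]
mod  : [2]
-33  : [2, -33]
idiv : [0]
-2   : [0, -2]
sub  : [2]
20   : [2, 20]
idiv : [0]
73   : [0, 73]
mul  : [0]
-9   : [0, -9]
sub  : [9]
-4   : [9, -4]
10   : [9, -4, 10]
6    : [9, -4, 10, 6]
idiv : [9, -4, 1]
sub  : [9, -5]
sub  : [14]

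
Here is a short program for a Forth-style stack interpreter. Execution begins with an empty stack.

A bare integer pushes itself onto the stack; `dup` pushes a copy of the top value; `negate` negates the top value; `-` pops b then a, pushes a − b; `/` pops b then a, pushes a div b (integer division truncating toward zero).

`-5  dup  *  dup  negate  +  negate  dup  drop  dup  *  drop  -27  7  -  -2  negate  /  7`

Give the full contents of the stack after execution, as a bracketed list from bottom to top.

[-17, 7]

-5     : [-5]
dup    : [-5, -5]
*      : [25]
dup    : [25, 25]
negate : [25, -25]
+      : [0]
negate : [0]
dup    : [0, 0]
drop   : [0]
dup    : [0, 0]
*      : [0]
drop   : []
-27    : [-27]
7      : [-27, 7]
-      : [-34]
-2     : [-34, -2]
negate : [-34, 2]
/      : [-17]
7      : [-17, 7]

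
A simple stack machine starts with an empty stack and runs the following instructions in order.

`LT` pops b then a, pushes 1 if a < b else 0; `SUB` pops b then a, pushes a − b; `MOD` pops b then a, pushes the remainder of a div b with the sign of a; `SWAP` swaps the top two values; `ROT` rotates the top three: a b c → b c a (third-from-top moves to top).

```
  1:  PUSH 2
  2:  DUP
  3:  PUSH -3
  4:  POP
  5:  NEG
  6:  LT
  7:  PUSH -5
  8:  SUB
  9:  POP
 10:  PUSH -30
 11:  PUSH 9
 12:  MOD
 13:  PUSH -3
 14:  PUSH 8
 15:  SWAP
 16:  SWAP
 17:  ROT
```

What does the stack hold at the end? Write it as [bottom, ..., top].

[-3, 8, -3]

PUSH 2    [2]
DUP       [2, 2]
PUSH -3   [2, 2, -3]
POP       [2, 2]
NEG       [2, -2]
LT        [0]
PUSH -5   [0, -5]
SUB       [5]
POP       []
PUSH -30  [-30]
PUSH 9    [-30, 9]
MOD       [-3]
PUSH -3   [-3, -3]
PUSH 8    [-3, -3, 8]
SWAP      [-3, 8, -3]
SWAP      [-3, -3, 8]
ROT       [-3, 8, -3]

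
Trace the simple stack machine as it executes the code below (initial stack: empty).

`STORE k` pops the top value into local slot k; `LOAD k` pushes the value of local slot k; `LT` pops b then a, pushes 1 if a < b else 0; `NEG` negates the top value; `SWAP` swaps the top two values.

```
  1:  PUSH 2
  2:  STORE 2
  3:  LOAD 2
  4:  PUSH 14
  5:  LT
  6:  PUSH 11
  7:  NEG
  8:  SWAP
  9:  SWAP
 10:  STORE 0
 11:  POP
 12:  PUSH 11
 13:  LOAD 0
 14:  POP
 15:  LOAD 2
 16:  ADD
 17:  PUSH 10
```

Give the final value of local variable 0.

-11

PUSH 2  → 2
STORE 2 → (empty)
LOAD 2  → 2
PUSH 14 → 2 14
LT      → 1
PUSH 11 → 1 11
NEG     → 1 -11
SWAP    → -11 1
SWAP    → 1 -11
STORE 0 → 1
POP     → (empty)
PUSH 11 → 11
LOAD 0  → 11 -11
POP     → 11
LOAD 2  → 11 2
ADD     → 13
PUSH 10 → 13 10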